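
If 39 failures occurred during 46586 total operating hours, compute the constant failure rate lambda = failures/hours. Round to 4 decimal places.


failures = 39
total_hours = 46586
lambda = 39 / 46586
lambda = 0.0008

0.0008


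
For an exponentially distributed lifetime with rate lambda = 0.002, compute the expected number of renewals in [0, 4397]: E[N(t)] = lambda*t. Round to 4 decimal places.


lambda = 0.002
t = 4397
E[N(t)] = lambda * t
E[N(t)] = 0.002 * 4397
E[N(t)] = 8.794

8.794


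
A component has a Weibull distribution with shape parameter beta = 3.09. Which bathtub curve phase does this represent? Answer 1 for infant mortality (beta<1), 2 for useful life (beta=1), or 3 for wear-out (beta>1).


beta = 3.09
Compare beta to 1:
beta < 1 => infant mortality (phase 1)
beta = 1 => useful life (phase 2)
beta > 1 => wear-out (phase 3)
Since beta = 3.09, this is wear-out (increasing failure rate)
Phase = 3

3


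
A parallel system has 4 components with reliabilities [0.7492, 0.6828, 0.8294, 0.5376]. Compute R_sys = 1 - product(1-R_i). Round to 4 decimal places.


Components: [0.7492, 0.6828, 0.8294, 0.5376]
(1 - 0.7492) = 0.2508, running product = 0.2508
(1 - 0.6828) = 0.3172, running product = 0.0796
(1 - 0.8294) = 0.1706, running product = 0.0136
(1 - 0.5376) = 0.4624, running product = 0.0063
Product of (1-R_i) = 0.0063
R_sys = 1 - 0.0063 = 0.9937

0.9937


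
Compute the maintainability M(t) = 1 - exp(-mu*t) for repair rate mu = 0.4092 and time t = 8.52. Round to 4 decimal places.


mu = 0.4092, t = 8.52
mu * t = 0.4092 * 8.52 = 3.4864
exp(-3.4864) = 0.0306
M(t) = 1 - 0.0306
M(t) = 0.9694

0.9694


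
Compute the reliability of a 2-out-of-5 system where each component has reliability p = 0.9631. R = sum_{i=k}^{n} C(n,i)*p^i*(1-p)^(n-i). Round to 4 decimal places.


k = 2, n = 5, p = 0.9631
i=2: C(5,2)=10 * 0.9631^2 * 0.0369^3 = 0.0005
i=3: C(5,3)=10 * 0.9631^3 * 0.0369^2 = 0.0122
i=4: C(5,4)=5 * 0.9631^4 * 0.0369^1 = 0.1587
i=5: C(5,5)=1 * 0.9631^5 * 0.0369^0 = 0.8286
R = sum of terms = 1.0

1.0


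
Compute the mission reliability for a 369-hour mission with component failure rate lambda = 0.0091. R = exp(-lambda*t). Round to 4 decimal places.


lambda = 0.0091
mission_time = 369
lambda * t = 0.0091 * 369 = 3.3579
R = exp(-3.3579)
R = 0.0348

0.0348


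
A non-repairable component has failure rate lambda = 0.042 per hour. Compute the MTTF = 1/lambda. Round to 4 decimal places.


lambda = 0.042
MTTF = 1 / 0.042
MTTF = 23.8095

23.8095


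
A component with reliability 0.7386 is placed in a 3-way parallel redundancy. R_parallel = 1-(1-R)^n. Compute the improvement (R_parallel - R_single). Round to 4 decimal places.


R_single = 0.7386, n = 3
1 - R_single = 0.2614
(1 - R_single)^n = 0.2614^3 = 0.0179
R_parallel = 1 - 0.0179 = 0.9821
Improvement = 0.9821 - 0.7386
Improvement = 0.2435

0.2435


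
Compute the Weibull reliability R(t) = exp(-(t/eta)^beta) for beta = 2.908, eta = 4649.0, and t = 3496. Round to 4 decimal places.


beta = 2.908, eta = 4649.0, t = 3496
t/eta = 3496 / 4649.0 = 0.752
(t/eta)^beta = 0.752^2.908 = 0.4365
R(t) = exp(-0.4365)
R(t) = 0.6463

0.6463


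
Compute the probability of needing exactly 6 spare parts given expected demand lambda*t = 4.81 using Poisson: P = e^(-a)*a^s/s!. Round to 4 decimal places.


a = 4.81, s = 6
e^(-a) = e^(-4.81) = 0.0081
a^s = 4.81^6 = 12384.2713
s! = 720
P = 0.0081 * 12384.2713 / 720
P = 0.1401

0.1401


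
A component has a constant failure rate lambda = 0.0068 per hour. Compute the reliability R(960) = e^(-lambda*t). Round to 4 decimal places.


lambda = 0.0068
t = 960
lambda * t = 6.528
R(t) = e^(-6.528)
R(t) = 0.0015

0.0015


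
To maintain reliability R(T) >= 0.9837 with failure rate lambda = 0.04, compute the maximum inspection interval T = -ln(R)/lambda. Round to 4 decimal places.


R_target = 0.9837
lambda = 0.04
-ln(0.9837) = 0.0164
T = 0.0164 / 0.04
T = 0.4109

0.4109


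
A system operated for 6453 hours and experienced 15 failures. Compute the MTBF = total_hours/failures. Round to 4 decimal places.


total_hours = 6453
failures = 15
MTBF = 6453 / 15
MTBF = 430.2

430.2


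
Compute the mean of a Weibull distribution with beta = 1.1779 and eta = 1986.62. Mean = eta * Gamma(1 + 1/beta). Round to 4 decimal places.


beta = 1.1779, eta = 1986.62
1/beta = 0.849
1 + 1/beta = 1.849
Gamma(1.849) = 0.9453
Mean = 1986.62 * 0.9453
Mean = 1877.9485

1877.9485


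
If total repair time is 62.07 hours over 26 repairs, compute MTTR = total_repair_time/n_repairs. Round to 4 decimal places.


total_repair_time = 62.07
n_repairs = 26
MTTR = 62.07 / 26
MTTR = 2.3873

2.3873


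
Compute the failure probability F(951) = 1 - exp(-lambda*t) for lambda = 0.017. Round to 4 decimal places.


lambda = 0.017, t = 951
lambda * t = 16.167
exp(-16.167) = 0.0
F(t) = 1 - 0.0
F(t) = 1.0

1.0


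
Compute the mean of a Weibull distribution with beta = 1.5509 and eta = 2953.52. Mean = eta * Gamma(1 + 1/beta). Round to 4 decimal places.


beta = 1.5509, eta = 2953.52
1/beta = 0.6448
1 + 1/beta = 1.6448
Gamma(1.6448) = 0.8993
Mean = 2953.52 * 0.8993
Mean = 2656.214

2656.214


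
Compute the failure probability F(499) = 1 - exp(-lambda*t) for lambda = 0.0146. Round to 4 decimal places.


lambda = 0.0146, t = 499
lambda * t = 7.2854
exp(-7.2854) = 0.0007
F(t) = 1 - 0.0007
F(t) = 0.9993

0.9993


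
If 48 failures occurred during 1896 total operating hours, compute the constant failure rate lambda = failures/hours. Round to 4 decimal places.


failures = 48
total_hours = 1896
lambda = 48 / 1896
lambda = 0.0253

0.0253


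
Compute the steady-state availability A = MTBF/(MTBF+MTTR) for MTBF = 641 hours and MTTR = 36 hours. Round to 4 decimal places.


MTBF = 641
MTTR = 36
MTBF + MTTR = 677
A = 641 / 677
A = 0.9468

0.9468


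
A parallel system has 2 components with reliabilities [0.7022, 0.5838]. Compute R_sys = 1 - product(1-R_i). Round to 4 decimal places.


Components: [0.7022, 0.5838]
(1 - 0.7022) = 0.2978, running product = 0.2978
(1 - 0.5838) = 0.4162, running product = 0.1239
Product of (1-R_i) = 0.1239
R_sys = 1 - 0.1239 = 0.8761

0.8761


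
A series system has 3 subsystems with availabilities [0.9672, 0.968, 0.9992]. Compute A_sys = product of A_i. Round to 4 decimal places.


Subsystems: [0.9672, 0.968, 0.9992]
After subsystem 1 (A=0.9672): product = 0.9672
After subsystem 2 (A=0.968): product = 0.9362
After subsystem 3 (A=0.9992): product = 0.9355
A_sys = 0.9355

0.9355


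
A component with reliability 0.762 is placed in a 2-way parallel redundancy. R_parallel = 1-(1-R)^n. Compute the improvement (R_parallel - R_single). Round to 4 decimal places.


R_single = 0.762, n = 2
1 - R_single = 0.238
(1 - R_single)^n = 0.238^2 = 0.0566
R_parallel = 1 - 0.0566 = 0.9434
Improvement = 0.9434 - 0.762
Improvement = 0.1814

0.1814


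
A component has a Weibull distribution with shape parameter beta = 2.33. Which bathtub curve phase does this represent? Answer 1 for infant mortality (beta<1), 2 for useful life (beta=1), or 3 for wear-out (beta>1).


beta = 2.33
Compare beta to 1:
beta < 1 => infant mortality (phase 1)
beta = 1 => useful life (phase 2)
beta > 1 => wear-out (phase 3)
Since beta = 2.33, this is wear-out (increasing failure rate)
Phase = 3

3


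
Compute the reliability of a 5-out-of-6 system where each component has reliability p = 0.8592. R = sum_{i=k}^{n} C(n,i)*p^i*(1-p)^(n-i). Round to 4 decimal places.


k = 5, n = 6, p = 0.8592
i=5: C(6,5)=6 * 0.8592^5 * 0.1408^1 = 0.3956
i=6: C(6,6)=1 * 0.8592^6 * 0.1408^0 = 0.4023
R = sum of terms = 0.7979

0.7979


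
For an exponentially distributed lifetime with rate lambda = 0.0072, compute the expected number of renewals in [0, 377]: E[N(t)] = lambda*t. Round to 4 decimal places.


lambda = 0.0072
t = 377
E[N(t)] = lambda * t
E[N(t)] = 0.0072 * 377
E[N(t)] = 2.7144

2.7144


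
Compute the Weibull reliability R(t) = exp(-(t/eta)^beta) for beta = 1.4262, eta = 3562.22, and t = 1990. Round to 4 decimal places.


beta = 1.4262, eta = 3562.22, t = 1990
t/eta = 1990 / 3562.22 = 0.5586
(t/eta)^beta = 0.5586^1.4262 = 0.4359
R(t) = exp(-0.4359)
R(t) = 0.6467

0.6467


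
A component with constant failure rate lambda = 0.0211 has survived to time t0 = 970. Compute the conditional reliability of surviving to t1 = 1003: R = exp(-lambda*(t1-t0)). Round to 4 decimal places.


lambda = 0.0211
t0 = 970, t1 = 1003
t1 - t0 = 33
lambda * (t1-t0) = 0.0211 * 33 = 0.6963
R = exp(-0.6963)
R = 0.4984

0.4984


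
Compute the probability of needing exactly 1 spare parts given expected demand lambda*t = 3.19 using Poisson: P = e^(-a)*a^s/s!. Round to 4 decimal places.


a = 3.19, s = 1
e^(-a) = e^(-3.19) = 0.0412
a^s = 3.19^1 = 3.19
s! = 1
P = 0.0412 * 3.19 / 1
P = 0.1313

0.1313


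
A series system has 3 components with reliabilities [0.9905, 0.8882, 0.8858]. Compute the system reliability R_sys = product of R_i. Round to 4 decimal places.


Components: [0.9905, 0.8882, 0.8858]
After component 1 (R=0.9905): product = 0.9905
After component 2 (R=0.8882): product = 0.8798
After component 3 (R=0.8858): product = 0.7793
R_sys = 0.7793

0.7793


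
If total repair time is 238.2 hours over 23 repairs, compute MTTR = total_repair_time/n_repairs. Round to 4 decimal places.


total_repair_time = 238.2
n_repairs = 23
MTTR = 238.2 / 23
MTTR = 10.3565

10.3565


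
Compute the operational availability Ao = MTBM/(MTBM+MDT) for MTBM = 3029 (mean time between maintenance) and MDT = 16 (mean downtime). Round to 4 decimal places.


MTBM = 3029
MDT = 16
MTBM + MDT = 3045
Ao = 3029 / 3045
Ao = 0.9947

0.9947


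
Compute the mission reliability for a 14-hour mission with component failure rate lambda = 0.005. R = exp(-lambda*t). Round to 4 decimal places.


lambda = 0.005
mission_time = 14
lambda * t = 0.005 * 14 = 0.07
R = exp(-0.07)
R = 0.9324

0.9324


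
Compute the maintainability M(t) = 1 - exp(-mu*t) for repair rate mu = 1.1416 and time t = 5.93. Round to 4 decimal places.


mu = 1.1416, t = 5.93
mu * t = 1.1416 * 5.93 = 6.7697
exp(-6.7697) = 0.0011
M(t) = 1 - 0.0011
M(t) = 0.9989

0.9989


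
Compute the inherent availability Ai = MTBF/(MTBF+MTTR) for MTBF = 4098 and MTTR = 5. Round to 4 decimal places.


MTBF = 4098
MTTR = 5
MTBF + MTTR = 4103
Ai = 4098 / 4103
Ai = 0.9988

0.9988


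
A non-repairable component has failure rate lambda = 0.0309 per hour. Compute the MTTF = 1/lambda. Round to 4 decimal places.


lambda = 0.0309
MTTF = 1 / 0.0309
MTTF = 32.3625

32.3625


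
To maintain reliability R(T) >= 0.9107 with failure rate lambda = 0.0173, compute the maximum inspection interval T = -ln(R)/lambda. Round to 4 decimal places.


R_target = 0.9107
lambda = 0.0173
-ln(0.9107) = 0.0935
T = 0.0935 / 0.0173
T = 5.407

5.407


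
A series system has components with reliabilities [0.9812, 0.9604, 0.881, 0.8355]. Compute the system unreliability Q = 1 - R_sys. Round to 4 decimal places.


Components: [0.9812, 0.9604, 0.881, 0.8355]
After component 1: product = 0.9812
After component 2: product = 0.9423
After component 3: product = 0.8302
After component 4: product = 0.6936
R_sys = 0.6936
Q = 1 - 0.6936 = 0.3064

0.3064


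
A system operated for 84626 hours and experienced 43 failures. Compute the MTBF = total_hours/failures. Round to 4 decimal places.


total_hours = 84626
failures = 43
MTBF = 84626 / 43
MTBF = 1968.0465

1968.0465


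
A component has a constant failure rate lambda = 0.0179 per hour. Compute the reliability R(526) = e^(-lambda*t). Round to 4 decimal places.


lambda = 0.0179
t = 526
lambda * t = 9.4154
R(t) = e^(-9.4154)
R(t) = 0.0001

0.0001


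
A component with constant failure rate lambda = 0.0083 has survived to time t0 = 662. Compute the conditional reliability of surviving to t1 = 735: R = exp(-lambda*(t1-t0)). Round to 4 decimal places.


lambda = 0.0083
t0 = 662, t1 = 735
t1 - t0 = 73
lambda * (t1-t0) = 0.0083 * 73 = 0.6059
R = exp(-0.6059)
R = 0.5456

0.5456


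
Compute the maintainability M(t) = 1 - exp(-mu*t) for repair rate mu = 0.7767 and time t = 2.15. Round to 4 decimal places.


mu = 0.7767, t = 2.15
mu * t = 0.7767 * 2.15 = 1.6699
exp(-1.6699) = 0.1883
M(t) = 1 - 0.1883
M(t) = 0.8117

0.8117


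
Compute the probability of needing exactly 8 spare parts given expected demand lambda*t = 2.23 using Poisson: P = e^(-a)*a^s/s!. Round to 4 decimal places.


a = 2.23, s = 8
e^(-a) = e^(-2.23) = 0.1075
a^s = 2.23^8 = 611.5598
s! = 40320
P = 0.1075 * 611.5598 / 40320
P = 0.0016

0.0016


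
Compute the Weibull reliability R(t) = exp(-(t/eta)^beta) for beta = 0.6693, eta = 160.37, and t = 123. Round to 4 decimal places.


beta = 0.6693, eta = 160.37, t = 123
t/eta = 123 / 160.37 = 0.767
(t/eta)^beta = 0.767^0.6693 = 0.8373
R(t) = exp(-0.8373)
R(t) = 0.4329

0.4329


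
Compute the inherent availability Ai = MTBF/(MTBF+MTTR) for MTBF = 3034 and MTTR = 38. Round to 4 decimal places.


MTBF = 3034
MTTR = 38
MTBF + MTTR = 3072
Ai = 3034 / 3072
Ai = 0.9876

0.9876


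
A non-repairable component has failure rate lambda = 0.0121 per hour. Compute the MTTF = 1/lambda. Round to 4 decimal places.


lambda = 0.0121
MTTF = 1 / 0.0121
MTTF = 82.6446

82.6446


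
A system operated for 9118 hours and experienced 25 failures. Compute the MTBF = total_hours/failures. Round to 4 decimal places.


total_hours = 9118
failures = 25
MTBF = 9118 / 25
MTBF = 364.72

364.72


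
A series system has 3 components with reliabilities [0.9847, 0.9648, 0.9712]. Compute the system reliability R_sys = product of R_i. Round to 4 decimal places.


Components: [0.9847, 0.9648, 0.9712]
After component 1 (R=0.9847): product = 0.9847
After component 2 (R=0.9648): product = 0.95
After component 3 (R=0.9712): product = 0.9227
R_sys = 0.9227

0.9227


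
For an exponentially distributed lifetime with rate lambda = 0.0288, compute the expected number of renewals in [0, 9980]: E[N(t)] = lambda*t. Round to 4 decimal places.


lambda = 0.0288
t = 9980
E[N(t)] = lambda * t
E[N(t)] = 0.0288 * 9980
E[N(t)] = 287.424

287.424


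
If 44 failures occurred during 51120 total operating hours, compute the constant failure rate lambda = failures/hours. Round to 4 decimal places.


failures = 44
total_hours = 51120
lambda = 44 / 51120
lambda = 0.0009

0.0009


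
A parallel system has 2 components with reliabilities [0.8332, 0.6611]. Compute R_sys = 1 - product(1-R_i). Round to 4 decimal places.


Components: [0.8332, 0.6611]
(1 - 0.8332) = 0.1668, running product = 0.1668
(1 - 0.6611) = 0.3389, running product = 0.0565
Product of (1-R_i) = 0.0565
R_sys = 1 - 0.0565 = 0.9435

0.9435


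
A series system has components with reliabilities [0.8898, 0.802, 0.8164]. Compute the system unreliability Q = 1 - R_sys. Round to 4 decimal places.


Components: [0.8898, 0.802, 0.8164]
After component 1: product = 0.8898
After component 2: product = 0.7136
After component 3: product = 0.5826
R_sys = 0.5826
Q = 1 - 0.5826 = 0.4174

0.4174


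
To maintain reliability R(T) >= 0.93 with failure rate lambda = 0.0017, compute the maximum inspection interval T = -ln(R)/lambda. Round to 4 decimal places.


R_target = 0.93
lambda = 0.0017
-ln(0.93) = 0.0726
T = 0.0726 / 0.0017
T = 42.6886

42.6886


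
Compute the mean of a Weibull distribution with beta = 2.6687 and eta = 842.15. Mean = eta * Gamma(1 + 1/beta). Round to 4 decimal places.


beta = 2.6687, eta = 842.15
1/beta = 0.3747
1 + 1/beta = 1.3747
Gamma(1.3747) = 0.8889
Mean = 842.15 * 0.8889
Mean = 748.6173

748.6173


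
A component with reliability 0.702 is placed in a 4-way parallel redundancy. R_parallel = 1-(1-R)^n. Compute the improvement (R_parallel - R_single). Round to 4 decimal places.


R_single = 0.702, n = 4
1 - R_single = 0.298
(1 - R_single)^n = 0.298^4 = 0.0079
R_parallel = 1 - 0.0079 = 0.9921
Improvement = 0.9921 - 0.702
Improvement = 0.2901

0.2901


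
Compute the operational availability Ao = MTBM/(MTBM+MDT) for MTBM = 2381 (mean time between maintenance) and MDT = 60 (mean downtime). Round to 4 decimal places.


MTBM = 2381
MDT = 60
MTBM + MDT = 2441
Ao = 2381 / 2441
Ao = 0.9754

0.9754


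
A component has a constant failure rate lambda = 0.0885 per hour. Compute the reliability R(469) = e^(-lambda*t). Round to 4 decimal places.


lambda = 0.0885
t = 469
lambda * t = 41.5065
R(t) = e^(-41.5065)
R(t) = 0.0

0.0


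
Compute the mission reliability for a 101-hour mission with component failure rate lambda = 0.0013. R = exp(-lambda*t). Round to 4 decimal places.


lambda = 0.0013
mission_time = 101
lambda * t = 0.0013 * 101 = 0.1313
R = exp(-0.1313)
R = 0.877

0.877


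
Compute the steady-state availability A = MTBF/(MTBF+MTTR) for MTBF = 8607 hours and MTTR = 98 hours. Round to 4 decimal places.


MTBF = 8607
MTTR = 98
MTBF + MTTR = 8705
A = 8607 / 8705
A = 0.9887

0.9887


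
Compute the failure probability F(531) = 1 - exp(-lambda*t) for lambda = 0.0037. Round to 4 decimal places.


lambda = 0.0037, t = 531
lambda * t = 1.9647
exp(-1.9647) = 0.1402
F(t) = 1 - 0.1402
F(t) = 0.8598

0.8598


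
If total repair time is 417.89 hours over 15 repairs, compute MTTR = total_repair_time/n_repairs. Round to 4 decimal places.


total_repair_time = 417.89
n_repairs = 15
MTTR = 417.89 / 15
MTTR = 27.8593

27.8593


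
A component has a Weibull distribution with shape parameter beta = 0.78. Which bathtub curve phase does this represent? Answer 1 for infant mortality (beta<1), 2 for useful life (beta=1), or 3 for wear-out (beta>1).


beta = 0.78
Compare beta to 1:
beta < 1 => infant mortality (phase 1)
beta = 1 => useful life (phase 2)
beta > 1 => wear-out (phase 3)
Since beta = 0.78, this is infant mortality (decreasing failure rate)
Phase = 1

1


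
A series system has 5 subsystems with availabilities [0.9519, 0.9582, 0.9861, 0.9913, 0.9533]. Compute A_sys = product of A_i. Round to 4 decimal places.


Subsystems: [0.9519, 0.9582, 0.9861, 0.9913, 0.9533]
After subsystem 1 (A=0.9519): product = 0.9519
After subsystem 2 (A=0.9582): product = 0.9121
After subsystem 3 (A=0.9861): product = 0.8994
After subsystem 4 (A=0.9913): product = 0.8916
After subsystem 5 (A=0.9533): product = 0.85
A_sys = 0.85

0.85


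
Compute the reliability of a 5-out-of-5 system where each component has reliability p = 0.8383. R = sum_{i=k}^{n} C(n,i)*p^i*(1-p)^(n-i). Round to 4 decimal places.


k = 5, n = 5, p = 0.8383
i=5: C(5,5)=1 * 0.8383^5 * 0.1617^0 = 0.414
R = sum of terms = 0.414

0.414


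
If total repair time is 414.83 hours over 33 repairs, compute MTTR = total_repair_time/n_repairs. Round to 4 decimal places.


total_repair_time = 414.83
n_repairs = 33
MTTR = 414.83 / 33
MTTR = 12.5706

12.5706


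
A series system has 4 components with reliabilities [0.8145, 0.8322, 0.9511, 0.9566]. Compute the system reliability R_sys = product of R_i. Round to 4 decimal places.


Components: [0.8145, 0.8322, 0.9511, 0.9566]
After component 1 (R=0.8145): product = 0.8145
After component 2 (R=0.8322): product = 0.6778
After component 3 (R=0.9511): product = 0.6447
After component 4 (R=0.9566): product = 0.6167
R_sys = 0.6167

0.6167


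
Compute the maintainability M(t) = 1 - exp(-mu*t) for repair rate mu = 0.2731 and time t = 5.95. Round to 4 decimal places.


mu = 0.2731, t = 5.95
mu * t = 0.2731 * 5.95 = 1.6249
exp(-1.6249) = 0.1969
M(t) = 1 - 0.1969
M(t) = 0.8031

0.8031


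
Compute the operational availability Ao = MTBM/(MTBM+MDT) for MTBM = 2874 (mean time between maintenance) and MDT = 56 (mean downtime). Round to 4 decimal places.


MTBM = 2874
MDT = 56
MTBM + MDT = 2930
Ao = 2874 / 2930
Ao = 0.9809

0.9809


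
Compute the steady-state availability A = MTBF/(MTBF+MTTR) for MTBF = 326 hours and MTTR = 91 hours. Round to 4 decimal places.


MTBF = 326
MTTR = 91
MTBF + MTTR = 417
A = 326 / 417
A = 0.7818

0.7818


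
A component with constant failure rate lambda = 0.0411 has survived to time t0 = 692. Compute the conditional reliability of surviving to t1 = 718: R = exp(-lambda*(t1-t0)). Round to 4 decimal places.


lambda = 0.0411
t0 = 692, t1 = 718
t1 - t0 = 26
lambda * (t1-t0) = 0.0411 * 26 = 1.0686
R = exp(-1.0686)
R = 0.3435

0.3435


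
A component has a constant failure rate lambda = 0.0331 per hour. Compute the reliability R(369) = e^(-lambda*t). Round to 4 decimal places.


lambda = 0.0331
t = 369
lambda * t = 12.2139
R(t) = e^(-12.2139)
R(t) = 0.0

0.0


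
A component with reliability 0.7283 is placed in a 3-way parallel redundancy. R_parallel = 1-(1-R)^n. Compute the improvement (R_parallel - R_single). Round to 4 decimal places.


R_single = 0.7283, n = 3
1 - R_single = 0.2717
(1 - R_single)^n = 0.2717^3 = 0.0201
R_parallel = 1 - 0.0201 = 0.9799
Improvement = 0.9799 - 0.7283
Improvement = 0.2516

0.2516


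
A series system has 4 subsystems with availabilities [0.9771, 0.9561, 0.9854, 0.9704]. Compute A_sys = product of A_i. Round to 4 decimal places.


Subsystems: [0.9771, 0.9561, 0.9854, 0.9704]
After subsystem 1 (A=0.9771): product = 0.9771
After subsystem 2 (A=0.9561): product = 0.9342
After subsystem 3 (A=0.9854): product = 0.9206
After subsystem 4 (A=0.9704): product = 0.8933
A_sys = 0.8933

0.8933


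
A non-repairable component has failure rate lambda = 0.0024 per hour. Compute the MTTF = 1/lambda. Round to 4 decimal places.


lambda = 0.0024
MTTF = 1 / 0.0024
MTTF = 416.6667

416.6667


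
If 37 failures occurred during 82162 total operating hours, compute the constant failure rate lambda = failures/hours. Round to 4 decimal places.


failures = 37
total_hours = 82162
lambda = 37 / 82162
lambda = 0.0005

0.0005


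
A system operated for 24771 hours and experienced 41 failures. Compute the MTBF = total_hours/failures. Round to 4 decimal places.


total_hours = 24771
failures = 41
MTBF = 24771 / 41
MTBF = 604.1707

604.1707


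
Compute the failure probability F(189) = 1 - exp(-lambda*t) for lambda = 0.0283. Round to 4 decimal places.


lambda = 0.0283, t = 189
lambda * t = 5.3487
exp(-5.3487) = 0.0048
F(t) = 1 - 0.0048
F(t) = 0.9952

0.9952


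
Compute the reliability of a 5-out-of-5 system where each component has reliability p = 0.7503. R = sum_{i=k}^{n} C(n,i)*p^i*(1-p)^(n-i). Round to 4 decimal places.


k = 5, n = 5, p = 0.7503
i=5: C(5,5)=1 * 0.7503^5 * 0.2497^0 = 0.2378
R = sum of terms = 0.2378

0.2378


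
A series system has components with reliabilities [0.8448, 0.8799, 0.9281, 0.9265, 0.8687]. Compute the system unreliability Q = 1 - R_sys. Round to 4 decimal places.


Components: [0.8448, 0.8799, 0.9281, 0.9265, 0.8687]
After component 1: product = 0.8448
After component 2: product = 0.7433
After component 3: product = 0.6899
After component 4: product = 0.6392
After component 5: product = 0.5553
R_sys = 0.5553
Q = 1 - 0.5553 = 0.4447

0.4447


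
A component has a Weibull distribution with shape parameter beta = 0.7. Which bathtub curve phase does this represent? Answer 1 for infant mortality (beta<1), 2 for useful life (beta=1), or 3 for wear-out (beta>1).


beta = 0.7
Compare beta to 1:
beta < 1 => infant mortality (phase 1)
beta = 1 => useful life (phase 2)
beta > 1 => wear-out (phase 3)
Since beta = 0.7, this is infant mortality (decreasing failure rate)
Phase = 1

1


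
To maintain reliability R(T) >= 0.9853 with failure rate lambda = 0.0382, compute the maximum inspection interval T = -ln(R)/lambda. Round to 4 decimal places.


R_target = 0.9853
lambda = 0.0382
-ln(0.9853) = 0.0148
T = 0.0148 / 0.0382
T = 0.3877

0.3877


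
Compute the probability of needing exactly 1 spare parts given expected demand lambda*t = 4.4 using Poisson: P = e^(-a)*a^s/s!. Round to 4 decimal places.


a = 4.4, s = 1
e^(-a) = e^(-4.4) = 0.0123
a^s = 4.4^1 = 4.4
s! = 1
P = 0.0123 * 4.4 / 1
P = 0.054

0.054


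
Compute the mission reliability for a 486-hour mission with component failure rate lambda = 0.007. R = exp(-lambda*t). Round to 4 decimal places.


lambda = 0.007
mission_time = 486
lambda * t = 0.007 * 486 = 3.402
R = exp(-3.402)
R = 0.0333

0.0333


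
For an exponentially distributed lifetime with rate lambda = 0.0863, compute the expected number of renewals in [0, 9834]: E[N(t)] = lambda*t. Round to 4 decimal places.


lambda = 0.0863
t = 9834
E[N(t)] = lambda * t
E[N(t)] = 0.0863 * 9834
E[N(t)] = 848.6742

848.6742


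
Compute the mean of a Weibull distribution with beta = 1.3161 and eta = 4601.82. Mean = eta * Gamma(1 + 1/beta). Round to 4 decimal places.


beta = 1.3161, eta = 4601.82
1/beta = 0.7598
1 + 1/beta = 1.7598
Gamma(1.7598) = 0.9213
Mean = 4601.82 * 0.9213
Mean = 4239.8075

4239.8075


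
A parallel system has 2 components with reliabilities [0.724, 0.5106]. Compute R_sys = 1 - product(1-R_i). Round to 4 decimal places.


Components: [0.724, 0.5106]
(1 - 0.724) = 0.276, running product = 0.276
(1 - 0.5106) = 0.4894, running product = 0.1351
Product of (1-R_i) = 0.1351
R_sys = 1 - 0.1351 = 0.8649

0.8649


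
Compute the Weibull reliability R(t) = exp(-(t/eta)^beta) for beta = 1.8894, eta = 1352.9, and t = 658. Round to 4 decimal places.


beta = 1.8894, eta = 1352.9, t = 658
t/eta = 658 / 1352.9 = 0.4864
(t/eta)^beta = 0.4864^1.8894 = 0.2562
R(t) = exp(-0.2562)
R(t) = 0.774

0.774


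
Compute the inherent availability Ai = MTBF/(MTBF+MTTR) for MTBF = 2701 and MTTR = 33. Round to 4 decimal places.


MTBF = 2701
MTTR = 33
MTBF + MTTR = 2734
Ai = 2701 / 2734
Ai = 0.9879

0.9879


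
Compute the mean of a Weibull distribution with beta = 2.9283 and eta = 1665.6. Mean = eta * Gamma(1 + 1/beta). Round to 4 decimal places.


beta = 2.9283, eta = 1665.6
1/beta = 0.3415
1 + 1/beta = 1.3415
Gamma(1.3415) = 0.8921
Mean = 1665.6 * 0.8921
Mean = 1485.7988

1485.7988


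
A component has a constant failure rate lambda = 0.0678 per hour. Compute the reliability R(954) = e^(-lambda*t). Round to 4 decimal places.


lambda = 0.0678
t = 954
lambda * t = 64.6812
R(t) = e^(-64.6812)
R(t) = 0.0

0.0


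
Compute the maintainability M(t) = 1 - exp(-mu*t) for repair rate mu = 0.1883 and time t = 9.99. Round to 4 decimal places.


mu = 0.1883, t = 9.99
mu * t = 0.1883 * 9.99 = 1.8811
exp(-1.8811) = 0.1524
M(t) = 1 - 0.1524
M(t) = 0.8476

0.8476


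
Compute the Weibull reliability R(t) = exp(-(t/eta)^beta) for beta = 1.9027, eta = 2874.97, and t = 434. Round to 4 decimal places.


beta = 1.9027, eta = 2874.97, t = 434
t/eta = 434 / 2874.97 = 0.151
(t/eta)^beta = 0.151^1.9027 = 0.0274
R(t) = exp(-0.0274)
R(t) = 0.973

0.973


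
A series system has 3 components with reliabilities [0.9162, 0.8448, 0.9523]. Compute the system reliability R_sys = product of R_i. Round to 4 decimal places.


Components: [0.9162, 0.8448, 0.9523]
After component 1 (R=0.9162): product = 0.9162
After component 2 (R=0.8448): product = 0.774
After component 3 (R=0.9523): product = 0.7371
R_sys = 0.7371

0.7371


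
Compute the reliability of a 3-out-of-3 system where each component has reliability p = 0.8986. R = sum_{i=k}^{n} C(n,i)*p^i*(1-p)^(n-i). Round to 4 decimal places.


k = 3, n = 3, p = 0.8986
i=3: C(3,3)=1 * 0.8986^3 * 0.1014^0 = 0.7256
R = sum of terms = 0.7256

0.7256


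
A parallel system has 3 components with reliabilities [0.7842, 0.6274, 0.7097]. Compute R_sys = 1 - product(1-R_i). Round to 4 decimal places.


Components: [0.7842, 0.6274, 0.7097]
(1 - 0.7842) = 0.2158, running product = 0.2158
(1 - 0.6274) = 0.3726, running product = 0.0804
(1 - 0.7097) = 0.2903, running product = 0.0233
Product of (1-R_i) = 0.0233
R_sys = 1 - 0.0233 = 0.9767

0.9767


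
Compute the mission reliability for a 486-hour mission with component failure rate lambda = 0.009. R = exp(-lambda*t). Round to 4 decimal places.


lambda = 0.009
mission_time = 486
lambda * t = 0.009 * 486 = 4.374
R = exp(-4.374)
R = 0.0126

0.0126


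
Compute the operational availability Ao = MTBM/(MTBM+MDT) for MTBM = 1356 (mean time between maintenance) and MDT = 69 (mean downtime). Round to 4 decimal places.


MTBM = 1356
MDT = 69
MTBM + MDT = 1425
Ao = 1356 / 1425
Ao = 0.9516

0.9516


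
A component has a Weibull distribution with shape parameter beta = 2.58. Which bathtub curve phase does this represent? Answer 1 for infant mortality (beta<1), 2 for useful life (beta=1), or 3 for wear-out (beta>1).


beta = 2.58
Compare beta to 1:
beta < 1 => infant mortality (phase 1)
beta = 1 => useful life (phase 2)
beta > 1 => wear-out (phase 3)
Since beta = 2.58, this is wear-out (increasing failure rate)
Phase = 3

3


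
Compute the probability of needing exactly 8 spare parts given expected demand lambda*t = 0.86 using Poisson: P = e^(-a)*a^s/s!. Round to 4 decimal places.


a = 0.86, s = 8
e^(-a) = e^(-0.86) = 0.4232
a^s = 0.86^8 = 0.2992
s! = 40320
P = 0.4232 * 0.2992 / 40320
P = 0.0

0.0


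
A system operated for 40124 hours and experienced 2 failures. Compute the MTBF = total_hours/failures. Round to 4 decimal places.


total_hours = 40124
failures = 2
MTBF = 40124 / 2
MTBF = 20062.0

20062.0


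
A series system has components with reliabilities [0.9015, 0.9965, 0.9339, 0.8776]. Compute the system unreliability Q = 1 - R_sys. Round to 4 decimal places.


Components: [0.9015, 0.9965, 0.9339, 0.8776]
After component 1: product = 0.9015
After component 2: product = 0.8983
After component 3: product = 0.839
After component 4: product = 0.7363
R_sys = 0.7363
Q = 1 - 0.7363 = 0.2637

0.2637


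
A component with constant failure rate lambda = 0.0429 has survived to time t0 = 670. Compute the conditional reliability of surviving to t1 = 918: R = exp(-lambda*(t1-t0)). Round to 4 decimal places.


lambda = 0.0429
t0 = 670, t1 = 918
t1 - t0 = 248
lambda * (t1-t0) = 0.0429 * 248 = 10.6392
R = exp(-10.6392)
R = 0.0

0.0


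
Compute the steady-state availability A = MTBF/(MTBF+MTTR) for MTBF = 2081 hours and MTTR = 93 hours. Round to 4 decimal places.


MTBF = 2081
MTTR = 93
MTBF + MTTR = 2174
A = 2081 / 2174
A = 0.9572

0.9572


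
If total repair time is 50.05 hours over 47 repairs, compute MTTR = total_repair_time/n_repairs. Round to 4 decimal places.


total_repair_time = 50.05
n_repairs = 47
MTTR = 50.05 / 47
MTTR = 1.0649

1.0649


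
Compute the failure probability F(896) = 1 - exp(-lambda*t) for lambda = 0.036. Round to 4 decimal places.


lambda = 0.036, t = 896
lambda * t = 32.256
exp(-32.256) = 0.0
F(t) = 1 - 0.0
F(t) = 1.0

1.0


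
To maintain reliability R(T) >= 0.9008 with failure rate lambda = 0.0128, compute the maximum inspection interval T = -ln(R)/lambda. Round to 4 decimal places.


R_target = 0.9008
lambda = 0.0128
-ln(0.9008) = 0.1045
T = 0.1045 / 0.0128
T = 8.1619

8.1619


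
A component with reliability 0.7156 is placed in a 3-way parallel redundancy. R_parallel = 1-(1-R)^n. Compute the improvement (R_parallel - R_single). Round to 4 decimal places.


R_single = 0.7156, n = 3
1 - R_single = 0.2844
(1 - R_single)^n = 0.2844^3 = 0.023
R_parallel = 1 - 0.023 = 0.977
Improvement = 0.977 - 0.7156
Improvement = 0.2614

0.2614


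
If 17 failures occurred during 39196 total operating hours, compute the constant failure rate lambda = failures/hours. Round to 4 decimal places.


failures = 17
total_hours = 39196
lambda = 17 / 39196
lambda = 0.0004

0.0004


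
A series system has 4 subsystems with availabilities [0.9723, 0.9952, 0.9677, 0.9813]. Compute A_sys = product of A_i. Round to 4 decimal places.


Subsystems: [0.9723, 0.9952, 0.9677, 0.9813]
After subsystem 1 (A=0.9723): product = 0.9723
After subsystem 2 (A=0.9952): product = 0.9676
After subsystem 3 (A=0.9677): product = 0.9364
After subsystem 4 (A=0.9813): product = 0.9189
A_sys = 0.9189

0.9189


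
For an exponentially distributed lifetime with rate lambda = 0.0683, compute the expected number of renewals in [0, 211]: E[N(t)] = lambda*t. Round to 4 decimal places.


lambda = 0.0683
t = 211
E[N(t)] = lambda * t
E[N(t)] = 0.0683 * 211
E[N(t)] = 14.4113

14.4113


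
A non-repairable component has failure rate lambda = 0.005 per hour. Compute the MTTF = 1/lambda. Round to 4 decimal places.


lambda = 0.005
MTTF = 1 / 0.005
MTTF = 200.0

200.0


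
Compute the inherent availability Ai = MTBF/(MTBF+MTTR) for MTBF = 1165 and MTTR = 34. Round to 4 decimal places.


MTBF = 1165
MTTR = 34
MTBF + MTTR = 1199
Ai = 1165 / 1199
Ai = 0.9716

0.9716


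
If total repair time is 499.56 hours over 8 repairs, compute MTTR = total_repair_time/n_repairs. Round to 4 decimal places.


total_repair_time = 499.56
n_repairs = 8
MTTR = 499.56 / 8
MTTR = 62.445

62.445


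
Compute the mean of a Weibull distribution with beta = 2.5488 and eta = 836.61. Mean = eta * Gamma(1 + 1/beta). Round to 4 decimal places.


beta = 2.5488, eta = 836.61
1/beta = 0.3923
1 + 1/beta = 1.3923
Gamma(1.3923) = 0.8877
Mean = 836.61 * 0.8877
Mean = 742.6652

742.6652


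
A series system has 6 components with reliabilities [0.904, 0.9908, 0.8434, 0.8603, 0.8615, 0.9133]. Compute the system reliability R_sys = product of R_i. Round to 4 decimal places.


Components: [0.904, 0.9908, 0.8434, 0.8603, 0.8615, 0.9133]
After component 1 (R=0.904): product = 0.904
After component 2 (R=0.9908): product = 0.8957
After component 3 (R=0.8434): product = 0.7554
After component 4 (R=0.8603): product = 0.6499
After component 5 (R=0.8615): product = 0.5599
After component 6 (R=0.9133): product = 0.5113
R_sys = 0.5113

0.5113


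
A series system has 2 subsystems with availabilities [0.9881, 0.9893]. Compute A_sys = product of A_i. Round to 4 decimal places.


Subsystems: [0.9881, 0.9893]
After subsystem 1 (A=0.9881): product = 0.9881
After subsystem 2 (A=0.9893): product = 0.9775
A_sys = 0.9775

0.9775


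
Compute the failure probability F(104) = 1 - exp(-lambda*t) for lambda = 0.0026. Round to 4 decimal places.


lambda = 0.0026, t = 104
lambda * t = 0.2704
exp(-0.2704) = 0.7631
F(t) = 1 - 0.7631
F(t) = 0.2369

0.2369


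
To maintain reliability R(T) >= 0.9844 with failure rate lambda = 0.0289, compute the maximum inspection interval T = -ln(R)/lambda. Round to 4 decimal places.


R_target = 0.9844
lambda = 0.0289
-ln(0.9844) = 0.0157
T = 0.0157 / 0.0289
T = 0.544

0.544


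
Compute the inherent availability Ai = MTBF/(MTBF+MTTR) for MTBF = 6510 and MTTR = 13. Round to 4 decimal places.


MTBF = 6510
MTTR = 13
MTBF + MTTR = 6523
Ai = 6510 / 6523
Ai = 0.998

0.998


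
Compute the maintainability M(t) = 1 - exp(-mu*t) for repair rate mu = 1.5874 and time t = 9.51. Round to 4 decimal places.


mu = 1.5874, t = 9.51
mu * t = 1.5874 * 9.51 = 15.0962
exp(-15.0962) = 0.0
M(t) = 1 - 0.0
M(t) = 1.0

1.0


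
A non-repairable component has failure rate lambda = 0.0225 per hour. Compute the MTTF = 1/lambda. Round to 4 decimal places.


lambda = 0.0225
MTTF = 1 / 0.0225
MTTF = 44.4444

44.4444


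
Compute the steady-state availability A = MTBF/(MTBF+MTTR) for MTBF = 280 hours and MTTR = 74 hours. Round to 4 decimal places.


MTBF = 280
MTTR = 74
MTBF + MTTR = 354
A = 280 / 354
A = 0.791

0.791


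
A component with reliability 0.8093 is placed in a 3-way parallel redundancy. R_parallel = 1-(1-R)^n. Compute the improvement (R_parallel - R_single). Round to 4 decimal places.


R_single = 0.8093, n = 3
1 - R_single = 0.1907
(1 - R_single)^n = 0.1907^3 = 0.0069
R_parallel = 1 - 0.0069 = 0.9931
Improvement = 0.9931 - 0.8093
Improvement = 0.1838

0.1838


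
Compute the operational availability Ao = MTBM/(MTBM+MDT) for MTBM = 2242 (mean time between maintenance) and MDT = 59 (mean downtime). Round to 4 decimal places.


MTBM = 2242
MDT = 59
MTBM + MDT = 2301
Ao = 2242 / 2301
Ao = 0.9744

0.9744


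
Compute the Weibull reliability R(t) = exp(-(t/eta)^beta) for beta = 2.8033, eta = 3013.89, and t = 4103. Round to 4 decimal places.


beta = 2.8033, eta = 3013.89, t = 4103
t/eta = 4103 / 3013.89 = 1.3614
(t/eta)^beta = 1.3614^2.8033 = 2.3745
R(t) = exp(-2.3745)
R(t) = 0.0931

0.0931


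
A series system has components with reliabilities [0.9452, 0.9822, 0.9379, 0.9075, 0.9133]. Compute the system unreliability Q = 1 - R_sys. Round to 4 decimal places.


Components: [0.9452, 0.9822, 0.9379, 0.9075, 0.9133]
After component 1: product = 0.9452
After component 2: product = 0.9284
After component 3: product = 0.8707
After component 4: product = 0.7902
After component 5: product = 0.7217
R_sys = 0.7217
Q = 1 - 0.7217 = 0.2783

0.2783


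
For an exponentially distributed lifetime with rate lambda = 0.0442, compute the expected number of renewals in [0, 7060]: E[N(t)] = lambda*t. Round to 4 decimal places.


lambda = 0.0442
t = 7060
E[N(t)] = lambda * t
E[N(t)] = 0.0442 * 7060
E[N(t)] = 312.052

312.052


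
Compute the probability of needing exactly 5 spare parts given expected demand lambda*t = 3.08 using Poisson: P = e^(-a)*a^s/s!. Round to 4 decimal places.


a = 3.08, s = 5
e^(-a) = e^(-3.08) = 0.046
a^s = 3.08^5 = 277.1747
s! = 120
P = 0.046 * 277.1747 / 120
P = 0.1062

0.1062


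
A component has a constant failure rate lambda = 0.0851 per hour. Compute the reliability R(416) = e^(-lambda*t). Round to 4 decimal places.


lambda = 0.0851
t = 416
lambda * t = 35.4016
R(t) = e^(-35.4016)
R(t) = 0.0

0.0


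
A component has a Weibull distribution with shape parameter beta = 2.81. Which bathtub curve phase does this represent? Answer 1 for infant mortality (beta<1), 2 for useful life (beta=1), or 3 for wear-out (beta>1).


beta = 2.81
Compare beta to 1:
beta < 1 => infant mortality (phase 1)
beta = 1 => useful life (phase 2)
beta > 1 => wear-out (phase 3)
Since beta = 2.81, this is wear-out (increasing failure rate)
Phase = 3

3


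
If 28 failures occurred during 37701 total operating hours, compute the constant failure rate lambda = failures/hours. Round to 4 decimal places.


failures = 28
total_hours = 37701
lambda = 28 / 37701
lambda = 0.0007

0.0007


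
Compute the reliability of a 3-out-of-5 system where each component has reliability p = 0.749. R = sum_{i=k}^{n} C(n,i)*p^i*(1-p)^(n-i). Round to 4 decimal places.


k = 3, n = 5, p = 0.749
i=3: C(5,3)=10 * 0.749^3 * 0.251^2 = 0.2647
i=4: C(5,4)=5 * 0.749^4 * 0.251^1 = 0.395
i=5: C(5,5)=1 * 0.749^5 * 0.251^0 = 0.2357
R = sum of terms = 0.8954

0.8954


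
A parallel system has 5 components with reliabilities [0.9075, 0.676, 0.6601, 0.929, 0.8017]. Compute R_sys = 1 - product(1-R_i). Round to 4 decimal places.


Components: [0.9075, 0.676, 0.6601, 0.929, 0.8017]
(1 - 0.9075) = 0.0925, running product = 0.0925
(1 - 0.676) = 0.324, running product = 0.03
(1 - 0.6601) = 0.3399, running product = 0.0102
(1 - 0.929) = 0.071, running product = 0.0007
(1 - 0.8017) = 0.1983, running product = 0.0001
Product of (1-R_i) = 0.0001
R_sys = 1 - 0.0001 = 0.9999

0.9999


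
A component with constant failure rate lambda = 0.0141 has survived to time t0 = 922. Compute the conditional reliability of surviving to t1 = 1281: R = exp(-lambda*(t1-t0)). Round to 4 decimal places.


lambda = 0.0141
t0 = 922, t1 = 1281
t1 - t0 = 359
lambda * (t1-t0) = 0.0141 * 359 = 5.0619
R = exp(-5.0619)
R = 0.0063

0.0063


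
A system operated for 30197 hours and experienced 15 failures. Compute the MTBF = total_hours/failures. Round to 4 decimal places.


total_hours = 30197
failures = 15
MTBF = 30197 / 15
MTBF = 2013.1333

2013.1333


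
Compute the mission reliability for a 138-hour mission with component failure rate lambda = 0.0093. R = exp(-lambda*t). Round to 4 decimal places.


lambda = 0.0093
mission_time = 138
lambda * t = 0.0093 * 138 = 1.2834
R = exp(-1.2834)
R = 0.2771

0.2771


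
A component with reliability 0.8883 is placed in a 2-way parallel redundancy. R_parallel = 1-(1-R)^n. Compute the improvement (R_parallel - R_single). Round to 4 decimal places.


R_single = 0.8883, n = 2
1 - R_single = 0.1117
(1 - R_single)^n = 0.1117^2 = 0.0125
R_parallel = 1 - 0.0125 = 0.9875
Improvement = 0.9875 - 0.8883
Improvement = 0.0992

0.0992
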